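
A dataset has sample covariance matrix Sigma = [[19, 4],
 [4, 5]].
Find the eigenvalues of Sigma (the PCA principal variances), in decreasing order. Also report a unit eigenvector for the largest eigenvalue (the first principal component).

Step 1 — characteristic polynomial of 2×2 Sigma:
  det(Sigma - λI) = λ² - trace · λ + det = 0.
  trace = 19 + 5 = 24, det = 19·5 - (4)² = 79.
Step 2 — discriminant:
  Δ = trace² - 4·det = 576 - 316 = 260.
Step 3 — eigenvalues:
  λ = (trace ± √Δ)/2 = (24 ± 16.1245)/2,
  λ_1 = 20.0623,  λ_2 = 3.9377.

Step 4 — unit eigenvector for λ_1: solve (Sigma - λ_1 I)v = 0. First row:
  (19 - 20.0623)·v_x + (4)·v_y = 0, i.e. (-1.0623)·v_x + (4)·v_y = 0,
  so v ∝ (b, λ_1 - a) = (4, 1.0623) = u.
  ||u|| = √((4)² + (1.0623)²) = √(17.1284) ≈ 4.1386,
  v_1 = u/||u|| ≈ (0.9665, 0.2567) (||v_1|| = 1).

λ_1 = 20.0623,  λ_2 = 3.9377;  v_1 ≈ (0.9665, 0.2567)


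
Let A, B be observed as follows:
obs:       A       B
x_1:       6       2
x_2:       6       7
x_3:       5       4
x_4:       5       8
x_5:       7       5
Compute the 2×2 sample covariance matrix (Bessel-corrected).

Step 1 — column means:
  mean(A) = (6 + 6 + 5 + 5 + 7) / 5 = 29/5 = 5.8
  mean(B) = (2 + 7 + 4 + 8 + 5) / 5 = 26/5 = 5.2

Step 2 — sample covariance S[i,j] = (1/(n-1)) · Σ_k (x_{k,i} - mean_i) · (x_{k,j} - mean_j), with n-1 = 4.
  S[A,A] = ((0.2)·(0.2) + (0.2)·(0.2) + (-0.8)·(-0.8) + (-0.8)·(-0.8) + (1.2)·(1.2)) / 4 = 2.8/4 = 0.7
  S[A,B] = ((0.2)·(-3.2) + (0.2)·(1.8) + (-0.8)·(-1.2) + (-0.8)·(2.8) + (1.2)·(-0.2)) / 4 = -1.8/4 = -0.45
  S[B,B] = ((-3.2)·(-3.2) + (1.8)·(1.8) + (-1.2)·(-1.2) + (2.8)·(2.8) + (-0.2)·(-0.2)) / 4 = 22.8/4 = 5.7

S is symmetric (S[j,i] = S[i,j]). Assembling:

S = [[0.7, -0.45],
 [-0.45, 5.7]]


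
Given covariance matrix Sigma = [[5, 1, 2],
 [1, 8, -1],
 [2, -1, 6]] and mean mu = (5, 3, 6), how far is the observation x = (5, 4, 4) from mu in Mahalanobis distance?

Step 1 — centre the observation: (x - mu) = (0, 1, -2).

Step 2 — invert Sigma (cofactor / det for 3×3, or solve directly):
  Sigma^{-1} = [[0.2435, -0.0415, -0.0881],
 [-0.0415, 0.1347, 0.0363],
 [-0.0881, 0.0363, 0.2021]].

Step 3 — form the quadratic (x - mu)^T · Sigma^{-1} · (x - mu):
  Sigma^{-1} · (x - mu) = (0.1347, 0.0622, -0.3679).
  (x - mu)^T · [Sigma^{-1} · (x - mu)] = (0)·(0.1347) + (1)·(0.0622) + (-2)·(-0.3679) = 0.7979.

Step 4 — take square root: d = √(0.7979) ≈ 0.8933.

d(x, mu) = √(0.7979) ≈ 0.8933


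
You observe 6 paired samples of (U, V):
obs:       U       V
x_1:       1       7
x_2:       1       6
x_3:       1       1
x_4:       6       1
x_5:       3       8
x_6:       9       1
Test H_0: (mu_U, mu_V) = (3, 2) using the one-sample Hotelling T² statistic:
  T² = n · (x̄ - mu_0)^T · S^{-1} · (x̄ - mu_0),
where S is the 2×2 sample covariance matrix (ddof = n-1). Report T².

Step 1 — sample mean vector:
  mean(U) = (1 + 1 + 1 + 6 + 3 + 9) / 6 = 21/6 = 3.5
  mean(V) = (7 + 6 + 1 + 1 + 8 + 1) / 6 = 24/6 = 4
  x̄ = (3.5, 4),  deviation x̄ - mu_0 = (3.5, 4) - (3, 2) = (0.5, 2).

Step 2 — sample covariance matrix, S[i,j] = (1/(n-1)) · Σ_k (x_{k,i} - mean_i) · (x_{k,j} - mean_j), divisor n-1 = 5:
  S[U,U] = ((-2.5)·(-2.5) + (-2.5)·(-2.5) + (-2.5)·(-2.5) + (2.5)·(2.5) + (-0.5)·(-0.5) + (5.5)·(5.5)) / 5 = 55.5/5 = 11.1
  S[U,V] = ((-2.5)·(3) + (-2.5)·(2) + (-2.5)·(-3) + (2.5)·(-3) + (-0.5)·(4) + (5.5)·(-3)) / 5 = -31/5 = -6.2
  S[V,V] = ((3)·(3) + (2)·(2) + (-3)·(-3) + (-3)·(-3) + (4)·(4) + (-3)·(-3)) / 5 = 56/5 = 11.2
  S = [[11.1, -6.2],
 [-6.2, 11.2]].

Step 3 — invert S. det(S) = 11.1·11.2 - (-6.2)² = 85.88.
  S^{-1} = (1/det) · [[d, -b], [-b, a]] = [[0.1304, 0.0722],
 [0.0722, 0.1293]].

Step 4 — quadratic form (x̄ - mu_0)^T · S^{-1} · (x̄ - mu_0):
  S^{-1} · (x̄ - mu_0) = (0.2096, 0.2946),
  (x̄ - mu_0)^T · [...] = (0.5)·(0.2096) + (2)·(0.2946) = 0.694.

Step 5 — scale by n: T² = 6 · 0.694 = 4.1639.

T² ≈ 4.1639


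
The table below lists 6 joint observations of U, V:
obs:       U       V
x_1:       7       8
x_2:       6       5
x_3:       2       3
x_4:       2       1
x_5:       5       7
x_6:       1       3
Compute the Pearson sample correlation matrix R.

Step 1 — column means:
  mean(U) = (7 + 6 + 2 + 2 + 5 + 1) / 6 = 23/6 = 3.8333
  mean(V) = (8 + 5 + 3 + 1 + 7 + 3) / 6 = 27/6 = 4.5

Step 2 — sample variances and covariances s[i,j] = (1/(n-1)) · Σ_k (x_{k,i} - mean_i) · (x_{k,j} - mean_j), with n-1 = 5:
  s[U,U] = ((3.1667)·(3.1667) + (2.1667)·(2.1667) + (-1.8333)·(-1.8333) + (-1.8333)·(-1.8333) + (1.1667)·(1.1667) + (-2.8333)·(-2.8333)) / 5 = 30.8333/5 = 6.1667
  s[U,V] = ((3.1667)·(3.5) + (2.1667)·(0.5) + (-1.8333)·(-1.5) + (-1.8333)·(-3.5) + (1.1667)·(2.5) + (-2.8333)·(-1.5)) / 5 = 28.5/5 = 5.7
  s[V,V] = ((3.5)·(3.5) + (0.5)·(0.5) + (-1.5)·(-1.5) + (-3.5)·(-3.5) + (2.5)·(2.5) + (-1.5)·(-1.5)) / 5 = 35.5/5 = 7.1
  Sample standard deviations s_i = √(s[i,i]):
  s(U) = √(6.1667) = 2.4833
  s(V) = √(7.1) = 2.6646

Step 3 — r_{ij} = s_{ij} / (s_i · s_j):
  r[U,U] = 1 (diagonal).
  r[U,V] = 5.7 / (2.4833 · 2.6646) = 5.7 / 6.6169 = 0.8614
  r[V,V] = 1 (diagonal).

R is symmetric with unit diagonal. Assembling:

R = [[1, 0.8614],
 [0.8614, 1]]


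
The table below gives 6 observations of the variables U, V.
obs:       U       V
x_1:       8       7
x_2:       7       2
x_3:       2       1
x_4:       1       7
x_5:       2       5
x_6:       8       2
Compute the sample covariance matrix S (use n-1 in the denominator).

Step 1 — column means:
  mean(U) = (8 + 7 + 2 + 1 + 2 + 8) / 6 = 28/6 = 4.6667
  mean(V) = (7 + 2 + 1 + 7 + 5 + 2) / 6 = 24/6 = 4

Step 2 — sample covariance S[i,j] = (1/(n-1)) · Σ_k (x_{k,i} - mean_i) · (x_{k,j} - mean_j), with n-1 = 5.
  S[U,U] = ((3.3333)·(3.3333) + (2.3333)·(2.3333) + (-2.6667)·(-2.6667) + (-3.6667)·(-3.6667) + (-2.6667)·(-2.6667) + (3.3333)·(3.3333)) / 5 = 55.3333/5 = 11.0667
  S[U,V] = ((3.3333)·(3) + (2.3333)·(-2) + (-2.6667)·(-3) + (-3.6667)·(3) + (-2.6667)·(1) + (3.3333)·(-2)) / 5 = -7/5 = -1.4
  S[V,V] = ((3)·(3) + (-2)·(-2) + (-3)·(-3) + (3)·(3) + (1)·(1) + (-2)·(-2)) / 5 = 36/5 = 7.2

S is symmetric (S[j,i] = S[i,j]). Assembling:

S = [[11.0667, -1.4],
 [-1.4, 7.2]]


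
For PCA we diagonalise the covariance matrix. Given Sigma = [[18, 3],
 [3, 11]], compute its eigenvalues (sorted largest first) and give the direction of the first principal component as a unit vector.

Step 1 — characteristic polynomial of 2×2 Sigma:
  det(Sigma - λI) = λ² - trace · λ + det = 0.
  trace = 18 + 11 = 29, det = 18·11 - (3)² = 189.
Step 2 — discriminant:
  Δ = trace² - 4·det = 841 - 756 = 85.
Step 3 — eigenvalues:
  λ = (trace ± √Δ)/2 = (29 ± 9.2195)/2,
  λ_1 = 19.1098,  λ_2 = 9.8902.

Step 4 — unit eigenvector for λ_1: solve (Sigma - λ_1 I)v = 0. First row:
  (18 - 19.1098)·v_x + (3)·v_y = 0, i.e. (-1.1098)·v_x + (3)·v_y = 0,
  so v ∝ (b, λ_1 - a) = (3, 1.1098) = u.
  ||u|| = √((3)² + (1.1098)²) = √(10.2316) ≈ 3.1987,
  v_1 = u/||u|| ≈ (0.9379, 0.3469) (||v_1|| = 1).

λ_1 = 19.1098,  λ_2 = 9.8902;  v_1 ≈ (0.9379, 0.3469)


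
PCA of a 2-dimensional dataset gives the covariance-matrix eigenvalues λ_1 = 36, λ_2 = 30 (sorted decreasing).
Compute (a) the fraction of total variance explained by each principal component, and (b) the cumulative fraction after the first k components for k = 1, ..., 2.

Step 1 — total variance = trace(Sigma) = Σ λ_i = 36 + 30 = 66.

Step 2 — fraction explained by component i = λ_i / Σ λ:
  PC1: 36/66 = 0.5455
  PC2: 30/66 = 0.4545

Step 3 — cumulative fraction after k components = (λ_1 + ... + λ_k) / Σ λ:
  k = 1: 36/66 = 0.5455
  k = 2: (36 + 30)/66 = 66/66 = 1

Summary (fraction, with percent):

explained: PC1 0.5455 (54.55%), PC2 0.4545 (45.45%);  cumulative: 0.5455, 1


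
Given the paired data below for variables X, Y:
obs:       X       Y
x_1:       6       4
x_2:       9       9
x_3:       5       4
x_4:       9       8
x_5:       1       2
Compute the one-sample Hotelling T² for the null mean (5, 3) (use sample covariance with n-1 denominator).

Step 1 — sample mean vector:
  mean(X) = (6 + 9 + 5 + 9 + 1) / 5 = 30/5 = 6
  mean(Y) = (4 + 9 + 4 + 8 + 2) / 5 = 27/5 = 5.4
  x̄ = (6, 5.4),  deviation x̄ - mu_0 = (6, 5.4) - (5, 3) = (1, 2.4).

Step 2 — sample covariance matrix, S[i,j] = (1/(n-1)) · Σ_k (x_{k,i} - mean_i) · (x_{k,j} - mean_j), divisor n-1 = 4:
  S[X,X] = ((0)·(0) + (3)·(3) + (-1)·(-1) + (3)·(3) + (-5)·(-5)) / 4 = 44/4 = 11
  S[X,Y] = ((0)·(-1.4) + (3)·(3.6) + (-1)·(-1.4) + (3)·(2.6) + (-5)·(-3.4)) / 4 = 37/4 = 9.25
  S[Y,Y] = ((-1.4)·(-1.4) + (3.6)·(3.6) + (-1.4)·(-1.4) + (2.6)·(2.6) + (-3.4)·(-3.4)) / 4 = 35.2/4 = 8.8
  S = [[11, 9.25],
 [9.25, 8.8]].

Step 3 — invert S. det(S) = 11·8.8 - (9.25)² = 11.2375.
  S^{-1} = (1/det) · [[d, -b], [-b, a]] = [[0.7831, -0.8231],
 [-0.8231, 0.9789]].

Step 4 — quadratic form (x̄ - mu_0)^T · S^{-1} · (x̄ - mu_0):
  S^{-1} · (x̄ - mu_0) = (-1.1924, 1.5261),
  (x̄ - mu_0)^T · [...] = (1)·(-1.1924) + (2.4)·(1.5261) = 2.4703.

Step 5 — scale by n: T² = 5 · 2.4703 = 12.3515.

T² ≈ 12.3515


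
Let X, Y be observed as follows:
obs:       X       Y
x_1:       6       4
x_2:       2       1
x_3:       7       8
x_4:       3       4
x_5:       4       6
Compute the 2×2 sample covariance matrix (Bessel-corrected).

Step 1 — column means:
  mean(X) = (6 + 2 + 7 + 3 + 4) / 5 = 22/5 = 4.4
  mean(Y) = (4 + 1 + 8 + 4 + 6) / 5 = 23/5 = 4.6

Step 2 — sample covariance S[i,j] = (1/(n-1)) · Σ_k (x_{k,i} - mean_i) · (x_{k,j} - mean_j), with n-1 = 4.
  S[X,X] = ((1.6)·(1.6) + (-2.4)·(-2.4) + (2.6)·(2.6) + (-1.4)·(-1.4) + (-0.4)·(-0.4)) / 4 = 17.2/4 = 4.3
  S[X,Y] = ((1.6)·(-0.6) + (-2.4)·(-3.6) + (2.6)·(3.4) + (-1.4)·(-0.6) + (-0.4)·(1.4)) / 4 = 16.8/4 = 4.2
  S[Y,Y] = ((-0.6)·(-0.6) + (-3.6)·(-3.6) + (3.4)·(3.4) + (-0.6)·(-0.6) + (1.4)·(1.4)) / 4 = 27.2/4 = 6.8

S is symmetric (S[j,i] = S[i,j]). Assembling:

S = [[4.3, 4.2],
 [4.2, 6.8]]


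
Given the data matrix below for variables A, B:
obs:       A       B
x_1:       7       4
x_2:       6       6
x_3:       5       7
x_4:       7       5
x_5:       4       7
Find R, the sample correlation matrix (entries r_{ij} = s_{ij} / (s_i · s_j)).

Step 1 — column means:
  mean(A) = (7 + 6 + 5 + 7 + 4) / 5 = 29/5 = 5.8
  mean(B) = (4 + 6 + 7 + 5 + 7) / 5 = 29/5 = 5.8

Step 2 — sample variances and covariances s[i,j] = (1/(n-1)) · Σ_k (x_{k,i} - mean_i) · (x_{k,j} - mean_j), with n-1 = 4:
  s[A,A] = ((1.2)·(1.2) + (0.2)·(0.2) + (-0.8)·(-0.8) + (1.2)·(1.2) + (-1.8)·(-1.8)) / 4 = 6.8/4 = 1.7
  s[A,B] = ((1.2)·(-1.8) + (0.2)·(0.2) + (-0.8)·(1.2) + (1.2)·(-0.8) + (-1.8)·(1.2)) / 4 = -6.2/4 = -1.55
  s[B,B] = ((-1.8)·(-1.8) + (0.2)·(0.2) + (1.2)·(1.2) + (-0.8)·(-0.8) + (1.2)·(1.2)) / 4 = 6.8/4 = 1.7
  Sample standard deviations s_i = √(s[i,i]):
  s(A) = √(1.7) = 1.3038
  s(B) = √(1.7) = 1.3038

Step 3 — r_{ij} = s_{ij} / (s_i · s_j):
  r[A,A] = 1 (diagonal).
  r[A,B] = -1.55 / (1.3038 · 1.3038) = -1.55 / 1.7 = -0.9118
  r[B,B] = 1 (diagonal).

R is symmetric with unit diagonal. Assembling:

R = [[1, -0.9118],
 [-0.9118, 1]]


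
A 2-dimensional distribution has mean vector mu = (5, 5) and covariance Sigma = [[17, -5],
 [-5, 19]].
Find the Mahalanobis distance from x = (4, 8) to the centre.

Step 1 — centre the observation: (x - mu) = (-1, 3).

Step 2 — invert Sigma. det(Sigma) = 17·19 - (-5)² = 298.
  Sigma^{-1} = (1/det) · [[d, -b], [-b, a]] = [[0.0638, 0.0168],
 [0.0168, 0.057]].

Step 3 — form the quadratic (x - mu)^T · Sigma^{-1} · (x - mu):
  Sigma^{-1} · (x - mu) = (-0.0134, 0.1544).
  (x - mu)^T · [Sigma^{-1} · (x - mu)] = (-1)·(-0.0134) + (3)·(0.1544) = 0.4765.

Step 4 — take square root: d = √(0.4765) ≈ 0.6903.

d(x, mu) = √(0.4765) ≈ 0.6903


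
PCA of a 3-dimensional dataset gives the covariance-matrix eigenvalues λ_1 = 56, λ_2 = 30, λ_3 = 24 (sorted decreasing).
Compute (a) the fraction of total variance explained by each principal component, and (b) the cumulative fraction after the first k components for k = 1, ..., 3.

Step 1 — total variance = trace(Sigma) = Σ λ_i = 56 + 30 + 24 = 110.

Step 2 — fraction explained by component i = λ_i / Σ λ:
  PC1: 56/110 = 0.5091
  PC2: 30/110 = 0.2727
  PC3: 24/110 = 0.2182

Step 3 — cumulative fraction after k components = (λ_1 + ... + λ_k) / Σ λ:
  k = 1: 56/110 = 0.5091
  k = 2: (56 + 30)/110 = 86/110 = 0.7818
  k = 3: (56 + 30 + 24)/110 = 110/110 = 1

Summary (fraction, with percent):

explained: PC1 0.5091 (50.91%), PC2 0.2727 (27.27%), PC3 0.2182 (21.82%);  cumulative: 0.5091, 0.7818, 1


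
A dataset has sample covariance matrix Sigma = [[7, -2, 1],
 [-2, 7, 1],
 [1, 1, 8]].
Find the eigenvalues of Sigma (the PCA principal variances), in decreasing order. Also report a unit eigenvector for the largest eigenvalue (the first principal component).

Step 1 — characteristic polynomial p(λ) = det(λI - Sigma) = λ³ - tr·λ² + c_1·λ - det, where tr = trace, c_1 = sum of the principal 2×2 minors, det = det(Sigma):
  tr = 7 + 7 + 8 = 22,
  c_1 = (7·7 - (-2)²) + (7·8 - (1)²) + (7·8 - (1)²) = 45 + 55 + 55 = 155,
  det = 7·(7·8 - (1)²) - (-2)·((-2)·8 - (1)·(1)) + (1)·((-2)·(1) - 7·(1)) = 7·(55) - (-2)·(-17) + (1)·(-9) = 342.
  So p(λ) = λ³ - 22λ² + 155λ - 342.
Step 2 — look for an integer root (rational root theorem: any rational root is an integer divisor of 342). Testing λ = 9:
  p(9) = 729 - 1782 + 1395 - 342 = 0  ✓
  Dividing out (λ - 9): p(λ) = (λ - 9)(λ² - 13λ + 38).
Step 3 — remaining eigenvalues from the quadratic λ² - 13λ + 38 = 0:
  Δ = 13² - 4·38 = 169 - 152 = 17,  λ = (13 ± √17)/2 = (13 ± 4.1231)/2 ≈ 8.5616 or 4.4384.
  Sorted: λ_1 = 9,  λ_2 = 8.5616,  λ_3 = 4.4384  (check: sum = 22 = tr ✓).

Step 4 — unit eigenvector for λ_1 = 9: v spans the null space of (Sigma - λ_1 I), whose rows are
  r_1 = (-2, -2, 1),  r_2 = (-2, -2, 1),  r_3 = (1, 1, -1).
  v is orthogonal to every row, so take v ∝ r_1 × r_3 = ((-2)·(-1) - (1)·(1), (1)·(1) - (-2)·(-1), (-2)·(1) - (-2)·(1)) = (1, -1, 0).
  Let u = (1, -1, 0).
  ||u|| = √((1)² + (-1)² + (0)²) = √(2) ≈ 1.4142,  v_1 = u/||u|| ≈ (0.7071, -0.7071, 0) (||v_1|| = 1).

λ_1 = 9,  λ_2 = 8.5616,  λ_3 = 4.4384;  v_1 ≈ (0.7071, -0.7071, 0)


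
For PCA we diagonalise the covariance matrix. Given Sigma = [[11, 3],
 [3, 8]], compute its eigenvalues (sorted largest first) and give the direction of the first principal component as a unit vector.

Step 1 — characteristic polynomial of 2×2 Sigma:
  det(Sigma - λI) = λ² - trace · λ + det = 0.
  trace = 11 + 8 = 19, det = 11·8 - (3)² = 79.
Step 2 — discriminant:
  Δ = trace² - 4·det = 361 - 316 = 45.
Step 3 — eigenvalues:
  λ = (trace ± √Δ)/2 = (19 ± 6.7082)/2,
  λ_1 = 12.8541,  λ_2 = 6.1459.

Step 4 — unit eigenvector for λ_1: solve (Sigma - λ_1 I)v = 0. First row:
  (11 - 12.8541)·v_x + (3)·v_y = 0, i.e. (-1.8541)·v_x + (3)·v_y = 0,
  so v ∝ (b, λ_1 - a) = (3, 1.8541) = u.
  ||u|| = √((3)² + (1.8541)²) = √(12.4377) ≈ 3.5267,
  v_1 = u/||u|| ≈ (0.8507, 0.5257) (||v_1|| = 1).

λ_1 = 12.8541,  λ_2 = 6.1459;  v_1 ≈ (0.8507, 0.5257)


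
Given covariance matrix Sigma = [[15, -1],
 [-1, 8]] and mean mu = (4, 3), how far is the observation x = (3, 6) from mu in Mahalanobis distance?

Step 1 — centre the observation: (x - mu) = (-1, 3).

Step 2 — invert Sigma. det(Sigma) = 15·8 - (-1)² = 119.
  Sigma^{-1} = (1/det) · [[d, -b], [-b, a]] = [[0.0672, 0.0084],
 [0.0084, 0.1261]].

Step 3 — form the quadratic (x - mu)^T · Sigma^{-1} · (x - mu):
  Sigma^{-1} · (x - mu) = (-0.042, 0.3697).
  (x - mu)^T · [Sigma^{-1} · (x - mu)] = (-1)·(-0.042) + (3)·(0.3697) = 1.1513.

Step 4 — take square root: d = √(1.1513) ≈ 1.073.

d(x, mu) = √(1.1513) ≈ 1.073


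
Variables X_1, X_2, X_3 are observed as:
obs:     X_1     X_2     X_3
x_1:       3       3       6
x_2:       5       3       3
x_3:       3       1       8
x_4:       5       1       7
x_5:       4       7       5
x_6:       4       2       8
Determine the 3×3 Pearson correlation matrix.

Step 1 — column means:
  mean(X_1) = (3 + 5 + 3 + 5 + 4 + 4) / 6 = 24/6 = 4
  mean(X_2) = (3 + 3 + 1 + 1 + 7 + 2) / 6 = 17/6 = 2.8333
  mean(X_3) = (6 + 3 + 8 + 7 + 5 + 8) / 6 = 37/6 = 6.1667

Step 2 — sample variances and covariances s[i,j] = (1/(n-1)) · Σ_k (x_{k,i} - mean_i) · (x_{k,j} - mean_j), with n-1 = 5:
  s[X_1,X_1] = ((-1)·(-1) + (1)·(1) + (-1)·(-1) + (1)·(1) + (0)·(0) + (0)·(0)) / 5 = 4/5 = 0.8
  s[X_1,X_2] = ((-1)·(0.1667) + (1)·(0.1667) + (-1)·(-1.8333) + (1)·(-1.8333) + (0)·(4.1667) + (0)·(-0.8333)) / 5 = 0/5 = 0
  s[X_1,X_3] = ((-1)·(-0.1667) + (1)·(-3.1667) + (-1)·(1.8333) + (1)·(0.8333) + (0)·(-1.1667) + (0)·(1.8333)) / 5 = -4/5 = -0.8
  s[X_2,X_2] = ((0.1667)·(0.1667) + (0.1667)·(0.1667) + (-1.8333)·(-1.8333) + (-1.8333)·(-1.8333) + (4.1667)·(4.1667) + (-0.8333)·(-0.8333)) / 5 = 24.8333/5 = 4.9667
  s[X_2,X_3] = ((0.1667)·(-0.1667) + (0.1667)·(-3.1667) + (-1.8333)·(1.8333) + (-1.8333)·(0.8333) + (4.1667)·(-1.1667) + (-0.8333)·(1.8333)) / 5 = -11.8333/5 = -2.3667
  s[X_3,X_3] = ((-0.1667)·(-0.1667) + (-3.1667)·(-3.1667) + (1.8333)·(1.8333) + (0.8333)·(0.8333) + (-1.1667)·(-1.1667) + (1.8333)·(1.8333)) / 5 = 18.8333/5 = 3.7667
  Sample standard deviations s_i = √(s[i,i]):
  s(X_1) = √(0.8) = 0.8944
  s(X_2) = √(4.9667) = 2.2286
  s(X_3) = √(3.7667) = 1.9408

Step 3 — r_{ij} = s_{ij} / (s_i · s_j):
  r[X_1,X_1] = 1 (diagonal).
  r[X_1,X_2] = 0 / (0.8944 · 2.2286) = 0 / 1.9933 = 0
  r[X_1,X_3] = -0.8 / (0.8944 · 1.9408) = -0.8 / 1.7359 = -0.4609
  r[X_2,X_2] = 1 (diagonal).
  r[X_2,X_3] = -2.3667 / (2.2286 · 1.9408) = -2.3667 / 4.3252 = -0.5472
  r[X_3,X_3] = 1 (diagonal).

R is symmetric with unit diagonal. Assembling:

R = [[1, 0, -0.4609],
 [0, 1, -0.5472],
 [-0.4609, -0.5472, 1]]


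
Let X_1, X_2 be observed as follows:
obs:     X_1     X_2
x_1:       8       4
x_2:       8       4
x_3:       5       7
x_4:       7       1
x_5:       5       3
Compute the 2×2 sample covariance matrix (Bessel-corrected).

Step 1 — column means:
  mean(X_1) = (8 + 8 + 5 + 7 + 5) / 5 = 33/5 = 6.6
  mean(X_2) = (4 + 4 + 7 + 1 + 3) / 5 = 19/5 = 3.8

Step 2 — sample covariance S[i,j] = (1/(n-1)) · Σ_k (x_{k,i} - mean_i) · (x_{k,j} - mean_j), with n-1 = 4.
  S[X_1,X_1] = ((1.4)·(1.4) + (1.4)·(1.4) + (-1.6)·(-1.6) + (0.4)·(0.4) + (-1.6)·(-1.6)) / 4 = 9.2/4 = 2.3
  S[X_1,X_2] = ((1.4)·(0.2) + (1.4)·(0.2) + (-1.6)·(3.2) + (0.4)·(-2.8) + (-1.6)·(-0.8)) / 4 = -4.4/4 = -1.1
  S[X_2,X_2] = ((0.2)·(0.2) + (0.2)·(0.2) + (3.2)·(3.2) + (-2.8)·(-2.8) + (-0.8)·(-0.8)) / 4 = 18.8/4 = 4.7

S is symmetric (S[j,i] = S[i,j]). Assembling:

S = [[2.3, -1.1],
 [-1.1, 4.7]]


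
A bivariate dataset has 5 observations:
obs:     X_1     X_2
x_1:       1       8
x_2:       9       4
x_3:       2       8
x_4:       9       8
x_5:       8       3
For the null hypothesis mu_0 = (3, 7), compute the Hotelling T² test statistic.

Step 1 — sample mean vector:
  mean(X_1) = (1 + 9 + 2 + 9 + 8) / 5 = 29/5 = 5.8
  mean(X_2) = (8 + 4 + 8 + 8 + 3) / 5 = 31/5 = 6.2
  x̄ = (5.8, 6.2),  deviation x̄ - mu_0 = (5.8, 6.2) - (3, 7) = (2.8, -0.8).

Step 2 — sample covariance matrix, S[i,j] = (1/(n-1)) · Σ_k (x_{k,i} - mean_i) · (x_{k,j} - mean_j), divisor n-1 = 4:
  S[X_1,X_1] = ((-4.8)·(-4.8) + (3.2)·(3.2) + (-3.8)·(-3.8) + (3.2)·(3.2) + (2.2)·(2.2)) / 4 = 62.8/4 = 15.7
  S[X_1,X_2] = ((-4.8)·(1.8) + (3.2)·(-2.2) + (-3.8)·(1.8) + (3.2)·(1.8) + (2.2)·(-3.2)) / 4 = -23.8/4 = -5.95
  S[X_2,X_2] = ((1.8)·(1.8) + (-2.2)·(-2.2) + (1.8)·(1.8) + (1.8)·(1.8) + (-3.2)·(-3.2)) / 4 = 24.8/4 = 6.2
  S = [[15.7, -5.95],
 [-5.95, 6.2]].

Step 3 — invert S. det(S) = 15.7·6.2 - (-5.95)² = 61.9375.
  S^{-1} = (1/det) · [[d, -b], [-b, a]] = [[0.1001, 0.0961],
 [0.0961, 0.2535]].

Step 4 — quadratic form (x̄ - mu_0)^T · S^{-1} · (x̄ - mu_0):
  S^{-1} · (x̄ - mu_0) = (0.2034, 0.0662),
  (x̄ - mu_0)^T · [...] = (2.8)·(0.2034) + (-0.8)·(0.0662) = 0.5166.

Step 5 — scale by n: T² = 5 · 0.5166 = 2.5832.

T² ≈ 2.5832


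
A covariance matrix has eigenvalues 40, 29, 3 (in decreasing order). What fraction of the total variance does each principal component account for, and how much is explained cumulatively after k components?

Step 1 — total variance = trace(Sigma) = Σ λ_i = 40 + 29 + 3 = 72.

Step 2 — fraction explained by component i = λ_i / Σ λ:
  PC1: 40/72 = 0.5556
  PC2: 29/72 = 0.4028
  PC3: 3/72 = 0.0417

Step 3 — cumulative fraction after k components = (λ_1 + ... + λ_k) / Σ λ:
  k = 1: 40/72 = 0.5556
  k = 2: (40 + 29)/72 = 69/72 = 0.9583
  k = 3: (40 + 29 + 3)/72 = 72/72 = 1

Summary (fraction, with percent):

explained: PC1 0.5556 (55.56%), PC2 0.4028 (40.28%), PC3 0.0417 (4.17%);  cumulative: 0.5556, 0.9583, 1


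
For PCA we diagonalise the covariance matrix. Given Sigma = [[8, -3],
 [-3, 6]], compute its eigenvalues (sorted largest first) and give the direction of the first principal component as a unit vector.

Step 1 — characteristic polynomial of 2×2 Sigma:
  det(Sigma - λI) = λ² - trace · λ + det = 0.
  trace = 8 + 6 = 14, det = 8·6 - (-3)² = 39.
Step 2 — discriminant:
  Δ = trace² - 4·det = 196 - 156 = 40.
Step 3 — eigenvalues:
  λ = (trace ± √Δ)/2 = (14 ± 6.3246)/2,
  λ_1 = 10.1623,  λ_2 = 3.8377.

Step 4 — unit eigenvector for λ_1: solve (Sigma - λ_1 I)v = 0. First row:
  (8 - 10.1623)·v_x + (-3)·v_y = 0, i.e. (-2.1623)·v_x + (-3)·v_y = 0,
  so v ∝ (b, λ_1 - a) = (-3, 2.1623); multiply by -1 so the first entry is positive: u = (3, -2.1623).
  ||u|| = √((3)² + (-2.1623)²) = √(13.6754) ≈ 3.698,
  v_1 = u/||u|| ≈ (0.8112, -0.5847) (||v_1|| = 1).

λ_1 = 10.1623,  λ_2 = 3.8377;  v_1 ≈ (0.8112, -0.5847)


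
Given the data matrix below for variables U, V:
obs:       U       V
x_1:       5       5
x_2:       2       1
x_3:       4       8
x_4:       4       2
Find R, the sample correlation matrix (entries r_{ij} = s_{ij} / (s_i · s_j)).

Step 1 — column means:
  mean(U) = (5 + 2 + 4 + 4) / 4 = 15/4 = 3.75
  mean(V) = (5 + 1 + 8 + 2) / 4 = 16/4 = 4

Step 2 — sample variances and covariances s[i,j] = (1/(n-1)) · Σ_k (x_{k,i} - mean_i) · (x_{k,j} - mean_j), with n-1 = 3:
  s[U,U] = ((1.25)·(1.25) + (-1.75)·(-1.75) + (0.25)·(0.25) + (0.25)·(0.25)) / 3 = 4.75/3 = 1.5833
  s[U,V] = ((1.25)·(1) + (-1.75)·(-3) + (0.25)·(4) + (0.25)·(-2)) / 3 = 7/3 = 2.3333
  s[V,V] = ((1)·(1) + (-3)·(-3) + (4)·(4) + (-2)·(-2)) / 3 = 30/3 = 10
  Sample standard deviations s_i = √(s[i,i]):
  s(U) = √(1.5833) = 1.2583
  s(V) = √(10) = 3.1623

Step 3 — r_{ij} = s_{ij} / (s_i · s_j):
  r[U,U] = 1 (diagonal).
  r[U,V] = 2.3333 / (1.2583 · 3.1623) = 2.3333 / 3.9791 = 0.5864
  r[V,V] = 1 (diagonal).

R is symmetric with unit diagonal. Assembling:

R = [[1, 0.5864],
 [0.5864, 1]]


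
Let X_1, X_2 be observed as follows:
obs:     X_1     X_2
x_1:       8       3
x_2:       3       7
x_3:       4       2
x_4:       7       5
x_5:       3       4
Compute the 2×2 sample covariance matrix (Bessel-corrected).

Step 1 — column means:
  mean(X_1) = (8 + 3 + 4 + 7 + 3) / 5 = 25/5 = 5
  mean(X_2) = (3 + 7 + 2 + 5 + 4) / 5 = 21/5 = 4.2

Step 2 — sample covariance S[i,j] = (1/(n-1)) · Σ_k (x_{k,i} - mean_i) · (x_{k,j} - mean_j), with n-1 = 4.
  S[X_1,X_1] = ((3)·(3) + (-2)·(-2) + (-1)·(-1) + (2)·(2) + (-2)·(-2)) / 4 = 22/4 = 5.5
  S[X_1,X_2] = ((3)·(-1.2) + (-2)·(2.8) + (-1)·(-2.2) + (2)·(0.8) + (-2)·(-0.2)) / 4 = -5/4 = -1.25
  S[X_2,X_2] = ((-1.2)·(-1.2) + (2.8)·(2.8) + (-2.2)·(-2.2) + (0.8)·(0.8) + (-0.2)·(-0.2)) / 4 = 14.8/4 = 3.7

S is symmetric (S[j,i] = S[i,j]). Assembling:

S = [[5.5, -1.25],
 [-1.25, 3.7]]


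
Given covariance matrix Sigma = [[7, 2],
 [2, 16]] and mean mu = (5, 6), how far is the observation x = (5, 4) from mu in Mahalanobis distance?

Step 1 — centre the observation: (x - mu) = (0, -2).

Step 2 — invert Sigma. det(Sigma) = 7·16 - (2)² = 108.
  Sigma^{-1} = (1/det) · [[d, -b], [-b, a]] = [[0.1481, -0.0185],
 [-0.0185, 0.0648]].

Step 3 — form the quadratic (x - mu)^T · Sigma^{-1} · (x - mu):
  Sigma^{-1} · (x - mu) = (0.037, -0.1296).
  (x - mu)^T · [Sigma^{-1} · (x - mu)] = (0)·(0.037) + (-2)·(-0.1296) = 0.2593.

Step 4 — take square root: d = √(0.2593) ≈ 0.5092.

d(x, mu) = √(0.2593) ≈ 0.5092


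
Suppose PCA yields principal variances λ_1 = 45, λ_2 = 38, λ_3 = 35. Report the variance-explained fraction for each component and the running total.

Step 1 — total variance = trace(Sigma) = Σ λ_i = 45 + 38 + 35 = 118.

Step 2 — fraction explained by component i = λ_i / Σ λ:
  PC1: 45/118 = 0.3814
  PC2: 38/118 = 0.322
  PC3: 35/118 = 0.2966

Step 3 — cumulative fraction after k components = (λ_1 + ... + λ_k) / Σ λ:
  k = 1: 45/118 = 0.3814
  k = 2: (45 + 38)/118 = 83/118 = 0.7034
  k = 3: (45 + 38 + 35)/118 = 118/118 = 1

Summary (fraction, with percent):

explained: PC1 0.3814 (38.14%), PC2 0.322 (32.2%), PC3 0.2966 (29.66%);  cumulative: 0.3814, 0.7034, 1


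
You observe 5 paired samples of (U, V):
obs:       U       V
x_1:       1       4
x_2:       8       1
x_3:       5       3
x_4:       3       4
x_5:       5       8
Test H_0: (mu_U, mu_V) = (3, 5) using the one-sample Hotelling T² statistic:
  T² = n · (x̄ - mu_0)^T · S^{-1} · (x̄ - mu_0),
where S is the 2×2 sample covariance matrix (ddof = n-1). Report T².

Step 1 — sample mean vector:
  mean(U) = (1 + 8 + 5 + 3 + 5) / 5 = 22/5 = 4.4
  mean(V) = (4 + 1 + 3 + 4 + 8) / 5 = 20/5 = 4
  x̄ = (4.4, 4),  deviation x̄ - mu_0 = (4.4, 4) - (3, 5) = (1.4, -1).

Step 2 — sample covariance matrix, S[i,j] = (1/(n-1)) · Σ_k (x_{k,i} - mean_i) · (x_{k,j} - mean_j), divisor n-1 = 4:
  S[U,U] = ((-3.4)·(-3.4) + (3.6)·(3.6) + (0.6)·(0.6) + (-1.4)·(-1.4) + (0.6)·(0.6)) / 4 = 27.2/4 = 6.8
  S[U,V] = ((-3.4)·(0) + (3.6)·(-3) + (0.6)·(-1) + (-1.4)·(0) + (0.6)·(4)) / 4 = -9/4 = -2.25
  S[V,V] = ((0)·(0) + (-3)·(-3) + (-1)·(-1) + (0)·(0) + (4)·(4)) / 4 = 26/4 = 6.5
  S = [[6.8, -2.25],
 [-2.25, 6.5]].

Step 3 — invert S. det(S) = 6.8·6.5 - (-2.25)² = 39.1375.
  S^{-1} = (1/det) · [[d, -b], [-b, a]] = [[0.1661, 0.0575],
 [0.0575, 0.1737]].

Step 4 — quadratic form (x̄ - mu_0)^T · S^{-1} · (x̄ - mu_0):
  S^{-1} · (x̄ - mu_0) = (0.175, -0.0933),
  (x̄ - mu_0)^T · [...] = (1.4)·(0.175) + (-1)·(-0.0933) = 0.3383.

Step 5 — scale by n: T² = 5 · 0.3383 = 1.6915.

T² ≈ 1.6915


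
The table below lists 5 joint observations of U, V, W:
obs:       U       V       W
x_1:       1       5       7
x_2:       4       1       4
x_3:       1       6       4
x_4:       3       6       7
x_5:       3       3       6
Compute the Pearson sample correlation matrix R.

Step 1 — column means:
  mean(U) = (1 + 4 + 1 + 3 + 3) / 5 = 12/5 = 2.4
  mean(V) = (5 + 1 + 6 + 6 + 3) / 5 = 21/5 = 4.2
  mean(W) = (7 + 4 + 4 + 7 + 6) / 5 = 28/5 = 5.6

Step 2 — sample variances and covariances s[i,j] = (1/(n-1)) · Σ_k (x_{k,i} - mean_i) · (x_{k,j} - mean_j), with n-1 = 4:
  s[U,U] = ((-1.4)·(-1.4) + (1.6)·(1.6) + (-1.4)·(-1.4) + (0.6)·(0.6) + (0.6)·(0.6)) / 4 = 7.2/4 = 1.8
  s[U,V] = ((-1.4)·(0.8) + (1.6)·(-3.2) + (-1.4)·(1.8) + (0.6)·(1.8) + (0.6)·(-1.2)) / 4 = -8.4/4 = -2.1
  s[U,W] = ((-1.4)·(1.4) + (1.6)·(-1.6) + (-1.4)·(-1.6) + (0.6)·(1.4) + (0.6)·(0.4)) / 4 = -1.2/4 = -0.3
  s[V,V] = ((0.8)·(0.8) + (-3.2)·(-3.2) + (1.8)·(1.8) + (1.8)·(1.8) + (-1.2)·(-1.2)) / 4 = 18.8/4 = 4.7
  s[V,W] = ((0.8)·(1.4) + (-3.2)·(-1.6) + (1.8)·(-1.6) + (1.8)·(1.4) + (-1.2)·(0.4)) / 4 = 5.4/4 = 1.35
  s[W,W] = ((1.4)·(1.4) + (-1.6)·(-1.6) + (-1.6)·(-1.6) + (1.4)·(1.4) + (0.4)·(0.4)) / 4 = 9.2/4 = 2.3
  Sample standard deviations s_i = √(s[i,i]):
  s(U) = √(1.8) = 1.3416
  s(V) = √(4.7) = 2.1679
  s(W) = √(2.3) = 1.5166

Step 3 — r_{ij} = s_{ij} / (s_i · s_j):
  r[U,U] = 1 (diagonal).
  r[U,V] = -2.1 / (1.3416 · 2.1679) = -2.1 / 2.9086 = -0.722
  r[U,W] = -0.3 / (1.3416 · 1.5166) = -0.3 / 2.0347 = -0.1474
  r[V,V] = 1 (diagonal).
  r[V,W] = 1.35 / (2.1679 · 1.5166) = 1.35 / 3.2879 = 0.4106
  r[W,W] = 1 (diagonal).

R is symmetric with unit diagonal. Assembling:

R = [[1, -0.722, -0.1474],
 [-0.722, 1, 0.4106],
 [-0.1474, 0.4106, 1]]


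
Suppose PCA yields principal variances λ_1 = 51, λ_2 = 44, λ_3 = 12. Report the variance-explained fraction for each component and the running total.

Step 1 — total variance = trace(Sigma) = Σ λ_i = 51 + 44 + 12 = 107.

Step 2 — fraction explained by component i = λ_i / Σ λ:
  PC1: 51/107 = 0.4766
  PC2: 44/107 = 0.4112
  PC3: 12/107 = 0.1121

Step 3 — cumulative fraction after k components = (λ_1 + ... + λ_k) / Σ λ:
  k = 1: 51/107 = 0.4766
  k = 2: (51 + 44)/107 = 95/107 = 0.8879
  k = 3: (51 + 44 + 12)/107 = 107/107 = 1

Summary (fraction, with percent):

explained: PC1 0.4766 (47.66%), PC2 0.4112 (41.12%), PC3 0.1121 (11.21%);  cumulative: 0.4766, 0.8879, 1


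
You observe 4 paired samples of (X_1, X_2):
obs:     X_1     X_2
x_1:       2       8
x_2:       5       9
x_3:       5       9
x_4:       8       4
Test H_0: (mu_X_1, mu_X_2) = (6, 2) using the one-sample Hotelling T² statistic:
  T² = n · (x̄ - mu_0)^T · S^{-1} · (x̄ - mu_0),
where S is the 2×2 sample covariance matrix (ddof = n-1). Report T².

Step 1 — sample mean vector:
  mean(X_1) = (2 + 5 + 5 + 8) / 4 = 20/4 = 5
  mean(X_2) = (8 + 9 + 9 + 4) / 4 = 30/4 = 7.5
  x̄ = (5, 7.5),  deviation x̄ - mu_0 = (5, 7.5) - (6, 2) = (-1, 5.5).

Step 2 — sample covariance matrix, S[i,j] = (1/(n-1)) · Σ_k (x_{k,i} - mean_i) · (x_{k,j} - mean_j), divisor n-1 = 3:
  S[X_1,X_1] = ((-3)·(-3) + (0)·(0) + (0)·(0) + (3)·(3)) / 3 = 18/3 = 6
  S[X_1,X_2] = ((-3)·(0.5) + (0)·(1.5) + (0)·(1.5) + (3)·(-3.5)) / 3 = -12/3 = -4
  S[X_2,X_2] = ((0.5)·(0.5) + (1.5)·(1.5) + (1.5)·(1.5) + (-3.5)·(-3.5)) / 3 = 17/3 = 5.6667
  S = [[6, -4],
 [-4, 5.6667]].

Step 3 — invert S. det(S) = 6·5.6667 - (-4)² = 18.
  S^{-1} = (1/det) · [[d, -b], [-b, a]] = [[0.3148, 0.2222],
 [0.2222, 0.3333]].

Step 4 — quadratic form (x̄ - mu_0)^T · S^{-1} · (x̄ - mu_0):
  S^{-1} · (x̄ - mu_0) = (0.9074, 1.6111),
  (x̄ - mu_0)^T · [...] = (-1)·(0.9074) + (5.5)·(1.6111) = 7.9537.

Step 5 — scale by n: T² = 4 · 7.9537 = 31.8148.

T² ≈ 31.8148


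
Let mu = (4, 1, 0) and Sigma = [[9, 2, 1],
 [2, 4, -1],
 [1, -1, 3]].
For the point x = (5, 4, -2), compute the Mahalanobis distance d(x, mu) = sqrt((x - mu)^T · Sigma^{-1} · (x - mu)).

Step 1 — centre the observation: (x - mu) = (1, 3, -2).

Step 2 — invert Sigma (cofactor / det for 3×3, or solve directly):
  Sigma^{-1} = [[0.1392, -0.0886, -0.0759],
 [-0.0886, 0.3291, 0.1392],
 [-0.0759, 0.1392, 0.4051]].

Step 3 — form the quadratic (x - mu)^T · Sigma^{-1} · (x - mu):
  Sigma^{-1} · (x - mu) = (0.0253, 0.6203, -0.4684).
  (x - mu)^T · [Sigma^{-1} · (x - mu)] = (1)·(0.0253) + (3)·(0.6203) + (-2)·(-0.4684) = 2.8228.

Step 4 — take square root: d = √(2.8228) ≈ 1.6801.

d(x, mu) = √(2.8228) ≈ 1.6801


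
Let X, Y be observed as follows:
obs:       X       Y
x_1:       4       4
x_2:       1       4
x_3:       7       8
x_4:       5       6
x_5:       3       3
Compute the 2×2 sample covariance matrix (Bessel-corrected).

Step 1 — column means:
  mean(X) = (4 + 1 + 7 + 5 + 3) / 5 = 20/5 = 4
  mean(Y) = (4 + 4 + 8 + 6 + 3) / 5 = 25/5 = 5

Step 2 — sample covariance S[i,j] = (1/(n-1)) · Σ_k (x_{k,i} - mean_i) · (x_{k,j} - mean_j), with n-1 = 4.
  S[X,X] = ((0)·(0) + (-3)·(-3) + (3)·(3) + (1)·(1) + (-1)·(-1)) / 4 = 20/4 = 5
  S[X,Y] = ((0)·(-1) + (-3)·(-1) + (3)·(3) + (1)·(1) + (-1)·(-2)) / 4 = 15/4 = 3.75
  S[Y,Y] = ((-1)·(-1) + (-1)·(-1) + (3)·(3) + (1)·(1) + (-2)·(-2)) / 4 = 16/4 = 4

S is symmetric (S[j,i] = S[i,j]). Assembling:

S = [[5, 3.75],
 [3.75, 4]]


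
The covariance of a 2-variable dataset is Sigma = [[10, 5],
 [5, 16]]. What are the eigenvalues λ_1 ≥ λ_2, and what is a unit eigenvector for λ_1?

Step 1 — characteristic polynomial of 2×2 Sigma:
  det(Sigma - λI) = λ² - trace · λ + det = 0.
  trace = 10 + 16 = 26, det = 10·16 - (5)² = 135.
Step 2 — discriminant:
  Δ = trace² - 4·det = 676 - 540 = 136.
Step 3 — eigenvalues:
  λ = (trace ± √Δ)/2 = (26 ± 11.6619)/2,
  λ_1 = 18.831,  λ_2 = 7.169.

Step 4 — unit eigenvector for λ_1: solve (Sigma - λ_1 I)v = 0. First row:
  (10 - 18.831)·v_x + (5)·v_y = 0, i.e. (-8.831)·v_x + (5)·v_y = 0,
  so v ∝ (b, λ_1 - a) = (5, 8.831) = u.
  ||u|| = √((5)² + (8.831)²) = √(102.9857) ≈ 10.1482,
  v_1 = u/||u|| ≈ (0.4927, 0.8702) (||v_1|| = 1).

λ_1 = 18.831,  λ_2 = 7.169;  v_1 ≈ (0.4927, 0.8702)


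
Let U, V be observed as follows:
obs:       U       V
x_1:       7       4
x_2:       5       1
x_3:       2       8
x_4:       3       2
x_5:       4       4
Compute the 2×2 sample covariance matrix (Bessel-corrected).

Step 1 — column means:
  mean(U) = (7 + 5 + 2 + 3 + 4) / 5 = 21/5 = 4.2
  mean(V) = (4 + 1 + 8 + 2 + 4) / 5 = 19/5 = 3.8

Step 2 — sample covariance S[i,j] = (1/(n-1)) · Σ_k (x_{k,i} - mean_i) · (x_{k,j} - mean_j), with n-1 = 4.
  S[U,U] = ((2.8)·(2.8) + (0.8)·(0.8) + (-2.2)·(-2.2) + (-1.2)·(-1.2) + (-0.2)·(-0.2)) / 4 = 14.8/4 = 3.7
  S[U,V] = ((2.8)·(0.2) + (0.8)·(-2.8) + (-2.2)·(4.2) + (-1.2)·(-1.8) + (-0.2)·(0.2)) / 4 = -8.8/4 = -2.2
  S[V,V] = ((0.2)·(0.2) + (-2.8)·(-2.8) + (4.2)·(4.2) + (-1.8)·(-1.8) + (0.2)·(0.2)) / 4 = 28.8/4 = 7.2

S is symmetric (S[j,i] = S[i,j]). Assembling:

S = [[3.7, -2.2],
 [-2.2, 7.2]]


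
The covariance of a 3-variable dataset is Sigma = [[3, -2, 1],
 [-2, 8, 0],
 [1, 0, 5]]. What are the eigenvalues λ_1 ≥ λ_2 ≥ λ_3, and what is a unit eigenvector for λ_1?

Step 1 — characteristic polynomial p(λ) = det(λI - Sigma) = λ³ - tr·λ² + c_1·λ - det, where tr = trace, c_1 = sum of the principal 2×2 minors, det = det(Sigma):
  tr = 3 + 8 + 5 = 16,
  c_1 = (3·8 - (-2)²) + (3·5 - (1)²) + (8·5 - (0)²) = 20 + 14 + 40 = 74,
  det = 3·(8·5 - (0)²) - (-2)·((-2)·5 - (0)·(1)) + (1)·((-2)·(0) - 8·(1)) = 3·(40) - (-2)·(-10) + (1)·(-8) = 92.
  So p(λ) = λ³ - 16λ² + 74λ - 92.
Step 2 — look for an integer root (rational root theorem: any rational root is an integer divisor of 92). Testing λ = 2:
  p(2) = 8 - 64 + 148 - 92 = 0  ✓
  Dividing out (λ - 2): p(λ) = (λ - 2)(λ² - 14λ + 46).
Step 3 — remaining eigenvalues from the quadratic λ² - 14λ + 46 = 0:
  Δ = 14² - 4·46 = 196 - 184 = 12,  λ = (14 ± √12)/2 = (14 ± 3.4641)/2 ≈ 8.7321 or 5.2679.
  Sorted: λ_1 = 8.7321,  λ_2 = 5.2679,  λ_3 = 2  (check: sum = 16 = tr ✓).

Step 4 — unit eigenvector for λ_1 ≈ 8.7321: v spans the null space of (Sigma - λ_1 I), whose rows are
  r_1 = (-5.7321, -2, 1),  r_2 = (-2, -0.7321, 0),  r_3 = (1, 0, -3.7321).
  v is orthogonal to every row, so take v ∝ r_1 × r_3 = ((-2)·(-3.7321) - (1)·(0), (1)·(1) - (-5.7321)·(-3.7321), (-5.7321)·(0) - (-2)·(1)) ≈ (7.4641, -20.3923, 2).
  Let u = (7.4641, -20.3923, 2).
  ||u|| = √((7.4641)² + (-20.3923)² + (2)²) = √(475.5589) ≈ 21.8073,  v_1 = u/||u|| ≈ (0.3423, -0.9351, 0.0917) (||v_1|| = 1).

λ_1 = 8.7321,  λ_2 = 5.2679,  λ_3 = 2;  v_1 ≈ (0.3423, -0.9351, 0.0917)


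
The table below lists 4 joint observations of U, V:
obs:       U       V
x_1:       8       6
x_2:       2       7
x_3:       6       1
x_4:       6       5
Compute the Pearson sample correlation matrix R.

Step 1 — column means:
  mean(U) = (8 + 2 + 6 + 6) / 4 = 22/4 = 5.5
  mean(V) = (6 + 7 + 1 + 5) / 4 = 19/4 = 4.75

Step 2 — sample variances and covariances s[i,j] = (1/(n-1)) · Σ_k (x_{k,i} - mean_i) · (x_{k,j} - mean_j), with n-1 = 3:
  s[U,U] = ((2.5)·(2.5) + (-3.5)·(-3.5) + (0.5)·(0.5) + (0.5)·(0.5)) / 3 = 19/3 = 6.3333
  s[U,V] = ((2.5)·(1.25) + (-3.5)·(2.25) + (0.5)·(-3.75) + (0.5)·(0.25)) / 3 = -6.5/3 = -2.1667
  s[V,V] = ((1.25)·(1.25) + (2.25)·(2.25) + (-3.75)·(-3.75) + (0.25)·(0.25)) / 3 = 20.75/3 = 6.9167
  Sample standard deviations s_i = √(s[i,i]):
  s(U) = √(6.3333) = 2.5166
  s(V) = √(6.9167) = 2.63

Step 3 — r_{ij} = s_{ij} / (s_i · s_j):
  r[U,U] = 1 (diagonal).
  r[U,V] = -2.1667 / (2.5166 · 2.63) = -2.1667 / 6.6186 = -0.3274
  r[V,V] = 1 (diagonal).

R is symmetric with unit diagonal. Assembling:

R = [[1, -0.3274],
 [-0.3274, 1]]


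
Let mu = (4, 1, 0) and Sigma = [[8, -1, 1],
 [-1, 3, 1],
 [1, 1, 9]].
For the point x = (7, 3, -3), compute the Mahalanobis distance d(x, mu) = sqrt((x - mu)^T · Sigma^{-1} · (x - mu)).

Step 1 — centre the observation: (x - mu) = (3, 2, -3).

Step 2 — invert Sigma (cofactor / det for 3×3, or solve directly):
  Sigma^{-1} = [[0.134, 0.0515, -0.0206],
 [0.0515, 0.366, -0.0464],
 [-0.0206, -0.0464, 0.1186]].

Step 3 — form the quadratic (x - mu)^T · Sigma^{-1} · (x - mu):
  Sigma^{-1} · (x - mu) = (0.567, 1.0258, -0.5103).
  (x - mu)^T · [Sigma^{-1} · (x - mu)] = (3)·(0.567) + (2)·(1.0258) + (-3)·(-0.5103) = 5.2835.

Step 4 — take square root: d = √(5.2835) ≈ 2.2986.

d(x, mu) = √(5.2835) ≈ 2.2986


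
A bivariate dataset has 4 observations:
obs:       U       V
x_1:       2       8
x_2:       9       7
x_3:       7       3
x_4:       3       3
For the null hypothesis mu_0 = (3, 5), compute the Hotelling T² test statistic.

Step 1 — sample mean vector:
  mean(U) = (2 + 9 + 7 + 3) / 4 = 21/4 = 5.25
  mean(V) = (8 + 7 + 3 + 3) / 4 = 21/4 = 5.25
  x̄ = (5.25, 5.25),  deviation x̄ - mu_0 = (5.25, 5.25) - (3, 5) = (2.25, 0.25).

Step 2 — sample covariance matrix, S[i,j] = (1/(n-1)) · Σ_k (x_{k,i} - mean_i) · (x_{k,j} - mean_j), divisor n-1 = 3:
  S[U,U] = ((-3.25)·(-3.25) + (3.75)·(3.75) + (1.75)·(1.75) + (-2.25)·(-2.25)) / 3 = 32.75/3 = 10.9167
  S[U,V] = ((-3.25)·(2.75) + (3.75)·(1.75) + (1.75)·(-2.25) + (-2.25)·(-2.25)) / 3 = -1.25/3 = -0.4167
  S[V,V] = ((2.75)·(2.75) + (1.75)·(1.75) + (-2.25)·(-2.25) + (-2.25)·(-2.25)) / 3 = 20.75/3 = 6.9167
  S = [[10.9167, -0.4167],
 [-0.4167, 6.9167]].

Step 3 — invert S. det(S) = 10.9167·6.9167 - (-0.4167)² = 75.3333.
  S^{-1} = (1/det) · [[d, -b], [-b, a]] = [[0.0918, 0.0055],
 [0.0055, 0.1449]].

Step 4 — quadratic form (x̄ - mu_0)^T · S^{-1} · (x̄ - mu_0):
  S^{-1} · (x̄ - mu_0) = (0.208, 0.0487),
  (x̄ - mu_0)^T · [...] = (2.25)·(0.208) + (0.25)·(0.0487) = 0.4801.

Step 5 — scale by n: T² = 4 · 0.4801 = 1.9204.

T² ≈ 1.9204


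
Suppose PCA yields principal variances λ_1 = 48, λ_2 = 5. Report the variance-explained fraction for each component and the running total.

Step 1 — total variance = trace(Sigma) = Σ λ_i = 48 + 5 = 53.

Step 2 — fraction explained by component i = λ_i / Σ λ:
  PC1: 48/53 = 0.9057
  PC2: 5/53 = 0.0943

Step 3 — cumulative fraction after k components = (λ_1 + ... + λ_k) / Σ λ:
  k = 1: 48/53 = 0.9057
  k = 2: (48 + 5)/53 = 53/53 = 1

Summary (fraction, with percent):

explained: PC1 0.9057 (90.57%), PC2 0.0943 (9.43%);  cumulative: 0.9057, 1


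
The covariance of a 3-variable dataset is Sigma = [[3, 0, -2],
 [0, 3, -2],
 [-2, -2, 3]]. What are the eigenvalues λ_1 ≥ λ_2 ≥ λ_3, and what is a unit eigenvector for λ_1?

Step 1 — characteristic polynomial p(λ) = det(λI - Sigma) = λ³ - tr·λ² + c_1·λ - det, where tr = trace, c_1 = sum of the principal 2×2 minors, det = det(Sigma):
  tr = 3 + 3 + 3 = 9,
  c_1 = (3·3 - (0)²) + (3·3 - (-2)²) + (3·3 - (-2)²) = 9 + 5 + 5 = 19,
  det = 3·(3·3 - (-2)²) - (0)·((0)·3 - (-2)·(-2)) + (-2)·((0)·(-2) - 3·(-2)) = 3·(5) - (0)·(-4) + (-2)·(6) = 3.
  So p(λ) = λ³ - 9λ² + 19λ - 3.
Step 2 — look for an integer root (rational root theorem: any rational root is an integer divisor of 3). Testing λ = 3:
  p(3) = 27 - 81 + 57 - 3 = 0  ✓
  Dividing out (λ - 3): p(λ) = (λ - 3)(λ² - 6λ + 1).
Step 3 — remaining eigenvalues from the quadratic λ² - 6λ + 1 = 0:
  Δ = 6² - 4·1 = 36 - 4 = 32,  λ = (6 ± √32)/2 = (6 ± 5.6569)/2 ≈ 5.8284 or 0.1716.
  Sorted: λ_1 = 5.8284,  λ_2 = 3,  λ_3 = 0.1716  (check: sum = 9 = tr ✓).

Step 4 — unit eigenvector for λ_1 ≈ 5.8284: v spans the null space of (Sigma - λ_1 I), whose rows are
  r_1 = (-2.8284, 0, -2),  r_2 = (0, -2.8284, -2),  r_3 = (-2, -2, -2.8284).
  v is orthogonal to every row, so take v ∝ r_1 × r_2 = ((0)·(-2) - (-2)·(-2.8284), (-2)·(0) - (-2.8284)·(-2), (-2.8284)·(-2.8284) - (0)·(0)) ≈ (-5.6569, -5.6569, 8).
  Rescale (multiply by -1 so the first nonzero entry is positive): u = (5.6569, 5.6569, -8).
  ||u|| = √((5.6569)² + (5.6569)² + (-8)²) = √(128) ≈ 11.3137,  v_1 = u/||u|| ≈ (0.5, 0.5, -0.7071) (||v_1|| = 1).

λ_1 = 5.8284,  λ_2 = 3,  λ_3 = 0.1716;  v_1 ≈ (0.5, 0.5, -0.7071)
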